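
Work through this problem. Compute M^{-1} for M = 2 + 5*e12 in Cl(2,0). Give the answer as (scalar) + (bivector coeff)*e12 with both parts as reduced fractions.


M = 2 + 5*e12, where e12^2 = -1.
Since M commutes with its reverse ~M = a - b*e12, M * ~M = a^2 - b^2*e12^2 = a^2 + b^2.
So M^{-1} = ~M / (a^2 + b^2) = (a - b*e12)/(a^2 + b^2).
a^2 + b^2 = 4 + 25 = 29
Scalar part = 2/29 = 2/29
Bivector coeff = -5/29 = -5/29
M^{-1} = 2/29 - 5/29*e12


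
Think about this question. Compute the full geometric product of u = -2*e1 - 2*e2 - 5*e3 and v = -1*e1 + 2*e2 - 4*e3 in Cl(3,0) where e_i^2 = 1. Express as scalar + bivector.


In Cl(3,0): e_i^2 = 1, e_ie_j = -e_je_i for i != j.
Scalar part = u . v = (-2)*(-1) + (-2)*2 + (-5)*(-4)
= 2 + (-4) + 20 = 18
e12 coeff = (-2)*2 - (-2)*(-1) = -4 - 2 = -6
e13 coeff = (-2)*(-4) - (-5)*(-1) = 8 - 5 = 3
e23 coeff = (-2)*(-4) - (-5)*2 = 8 - (-10) = 18
uv = 18 - 6*e12 + 3*e13 + 18*e23


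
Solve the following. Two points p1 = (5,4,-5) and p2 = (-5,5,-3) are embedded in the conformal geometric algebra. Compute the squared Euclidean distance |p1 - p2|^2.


p1 - p2 = (10, -1, -2)
|p1 - p2|^2 = 10^2 + (-1)^2 + (-2)^2
= 100 + 1 + 4
= 105


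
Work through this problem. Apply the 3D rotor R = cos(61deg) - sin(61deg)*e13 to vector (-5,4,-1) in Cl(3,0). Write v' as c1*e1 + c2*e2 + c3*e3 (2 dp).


Rotor R = cos(61deg) - sin(61deg)*e13
Rotation angle theta = 2 * 61 = 122 degrees in the e13 plane (e1 -> e3).
The component perpendicular to the plane (e2) is invariant: v'_2 = v2 = 4.00
cos(122deg) = -0.5299, sin(122deg) = 0.8480
v'_1 = v1*cos(theta) - v3*sin(theta) = -5*(-0.5299) - (-1)*0.8480 = 3.50
v'_3 = v1*sin(theta) + v3*cos(theta) = -5*0.8480 + (-1)*(-0.5299) = -3.71
v' = 3.50*e1 + 4.00*e2 - 3.71*e3


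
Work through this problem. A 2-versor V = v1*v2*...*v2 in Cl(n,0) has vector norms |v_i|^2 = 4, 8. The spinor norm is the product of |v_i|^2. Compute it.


Spinor norm N(V) = |v1|^2 * |v2|^2 * ... * |v2|^2
= 4 * 8
Running product: 4, 32
N(V) = 32


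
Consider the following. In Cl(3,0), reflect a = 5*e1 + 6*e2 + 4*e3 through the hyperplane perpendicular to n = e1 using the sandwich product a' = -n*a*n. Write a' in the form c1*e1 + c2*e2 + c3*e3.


Reflection formula: a' = -n*a*n, with n = e1 (unit vector, n^2 = 1).
For reflection through hyperplane perp to e1:
The component along e1 flips sign, others stay.
a = (5, 6, 4)
a' = (-5, 6, 4)
a' = -5*e1 + 6*e2 + 4*e3


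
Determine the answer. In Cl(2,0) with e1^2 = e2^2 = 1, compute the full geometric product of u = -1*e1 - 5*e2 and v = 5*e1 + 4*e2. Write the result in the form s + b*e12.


Expand: (-1*e1 - 5*e2)(5*e1 + 4*e2)
= (-1)*5*e1e1 + (-1)*4*e1e2 + (-5)*5*e2e1 + (-5)*4*e2e2
Using e1^2 = e2^2 = 1, e2e1 = -e1e2:
Scalar part s = (-1)*5 + (-5)*4 = -5 + (-20) = -25
Bivector part b = (-1)*4 - (-5)*5 = -4 - (-25) = 21
uv = -25 + 21*e12


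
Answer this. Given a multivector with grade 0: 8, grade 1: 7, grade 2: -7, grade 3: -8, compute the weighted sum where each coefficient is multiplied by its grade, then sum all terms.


Grade-weighted sum = sum of grade_k * coefficient_k
0*8 = 0
1*7 = 7
2*(-7) = -14
3*(-8) = -24
Total = 0 + 7 + (-14) + (-24) = -31


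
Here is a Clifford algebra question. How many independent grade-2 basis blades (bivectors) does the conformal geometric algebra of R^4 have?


The conformal model of R^4 uses Cl(5,1) with m = 4 + 2 = 6 generators.
Number of grade-2 blades = C(m, 2) = C(6, 2)
= 6*5/2 = 15


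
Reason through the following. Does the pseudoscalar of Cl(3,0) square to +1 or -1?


The pseudoscalar I = e1...e_n (product of all n generators) of Cl(p,q) satisfies I^2 = (-1)^(q + n(n-1)/2).
p = 3, q = 0, n = p + q = 3
n(n-1)/2 = 3 * 2 / 2 = 3
Exponent = q + n(n-1)/2 = 0 + 3 = 3
I^2 = (-1)^3 = -1


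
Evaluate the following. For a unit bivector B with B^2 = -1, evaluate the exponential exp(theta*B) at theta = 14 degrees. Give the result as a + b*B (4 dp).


For a unit bivector B with B^2 = -1, the exponential series gives
e^(theta*B) = cos(theta) + sin(theta)*B (the GA analogue of Euler's formula).
theta = 14 degrees = 0.244346 rad
cos(14 deg) = 0.9703
sin(14 deg) = 0.2419
exp(theta*B) = 0.9703 + 0.2419*B


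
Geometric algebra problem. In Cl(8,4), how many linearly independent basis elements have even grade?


Even subalgebra dimension = 2^(n-1)
n = 8 + 4 = 12
2^(12 - 1) = 2^11 = 2048
Verification: sum of C(12,k) for even k = 1 + 66 + 495 + 924 + 495 + 66 + 1 = 2048
Result = 2048


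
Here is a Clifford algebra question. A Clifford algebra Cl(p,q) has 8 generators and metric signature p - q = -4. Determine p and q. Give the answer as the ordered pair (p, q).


We need p + q = 8 and p - q = -4.
Adding: 2p = 8 + (-4) = 4, so p = 2.
Then q = 8 - 2 = 6.
(p, q) = (2, 6)


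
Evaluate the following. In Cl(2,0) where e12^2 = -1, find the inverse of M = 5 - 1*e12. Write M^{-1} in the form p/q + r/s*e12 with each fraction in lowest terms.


M = 5 - 1*e12, where e12^2 = -1.
Since M commutes with its reverse ~M = a - b*e12, M * ~M = a^2 - b^2*e12^2 = a^2 + b^2.
So M^{-1} = ~M / (a^2 + b^2) = (a - b*e12)/(a^2 + b^2).
a^2 + b^2 = 25 + 1 = 26
Scalar part = 5/26 = 5/26
Bivector coeff = 1/26 = 1/26
M^{-1} = 5/26 + 1/26*e12


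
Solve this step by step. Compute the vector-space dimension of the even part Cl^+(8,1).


Even subalgebra dimension = 2^(n-1)
n = 8 + 1 = 9
2^(9 - 1) = 2^8 = 256
Verification: sum of C(9,k) for even k = 1 + 36 + 126 + 84 + 9 = 256
Result = 256


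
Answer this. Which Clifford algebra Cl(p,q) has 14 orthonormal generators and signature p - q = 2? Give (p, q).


We need p + q = 14 and p - q = 2.
Adding: 2p = 14 + 2 = 16, so p = 8.
Then q = 14 - 8 = 6.
(p, q) = (8, 6)


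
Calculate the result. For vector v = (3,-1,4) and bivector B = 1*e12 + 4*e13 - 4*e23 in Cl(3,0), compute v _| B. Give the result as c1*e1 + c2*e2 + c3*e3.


Left contraction v _| B = <vB>_1 (grade-1 part of the geometric product vB).
Using e1_|e12 = e2, e2_|e12 = -e1, e1_|e13 = e3, e3_|e13 = -e1, e2_|e23 = e3, e3_|e23 = -e2:
e1 coeff: -v2*b12 - v3*b13 = -(-1)*(1) - (4)*(4) = -15
e2 coeff: v1*b12 - v3*b23 = (3)*(1) - (4)*(-4) = 19
e3 coeff: v1*b13 + v2*b23 = (3)*(4) + (-1)*(-4) = 16
v _| B = -15*e1 + 19*e2 + 16*e3


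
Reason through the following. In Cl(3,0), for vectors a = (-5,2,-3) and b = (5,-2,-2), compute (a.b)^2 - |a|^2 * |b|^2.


a . b = (-5)*5 + 2*(-2) + (-3)*(-2)
= -25 + (-4) + 6 = -23
|a|^2 = (-5)^2 + 2^2 + (-3)^2 = 38
|b|^2 = 5^2 + (-2)^2 + (-2)^2 = 33
(a.b)^2 = (-23)^2 = 529
|a|^2 * |b|^2 = 38 * 33 = 1254
Result = 529 - 1254 = -725


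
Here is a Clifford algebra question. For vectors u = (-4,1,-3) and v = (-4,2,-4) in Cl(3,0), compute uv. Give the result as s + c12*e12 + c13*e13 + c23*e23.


In Cl(3,0): e_i^2 = 1, e_ie_j = -e_je_i for i != j.
Scalar part = u . v = (-4)*(-4) + 1*2 + (-3)*(-4)
= 16 + 2 + 12 = 30
e12 coeff = (-4)*2 - 1*(-4) = -8 - (-4) = -4
e13 coeff = (-4)*(-4) - (-3)*(-4) = 16 - 12 = 4
e23 coeff = 1*(-4) - (-3)*2 = -4 - (-6) = 2
uv = 30 - 4*e12 + 4*e13 + 2*e23


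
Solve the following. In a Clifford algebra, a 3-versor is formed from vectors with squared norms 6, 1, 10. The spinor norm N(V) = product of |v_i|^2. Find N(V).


Spinor norm N(V) = |v1|^2 * |v2|^2 * ... * |v3|^2
= 6 * 1 * 10
Running product: 6, 6, 60
N(V) = 60


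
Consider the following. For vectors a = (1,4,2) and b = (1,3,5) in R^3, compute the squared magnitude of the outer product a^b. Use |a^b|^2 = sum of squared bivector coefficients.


a wedge b = (a1*b2 - a2*b1)*e12 + (a1*b3 - a3*b1)*e13 + (a2*b3 - a3*b2)*e23
e12 coeff: 1*3 - 4*1 = 3 - 4 = -1
e13 coeff: 1*5 - 2*1 = 5 - 2 = 3
e23 coeff: 4*5 - 2*3 = 20 - 6 = 14
|a wedge b|^2 = (-1)^2 + 3^2 + 14^2
= 1 + 9 + 196
= 206


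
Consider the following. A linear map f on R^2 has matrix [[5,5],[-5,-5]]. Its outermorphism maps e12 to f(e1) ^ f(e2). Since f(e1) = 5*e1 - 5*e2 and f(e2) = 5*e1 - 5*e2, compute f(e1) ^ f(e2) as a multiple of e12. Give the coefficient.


The outermorphism of a linear map f sends e1^e2 to f(e1)^f(e2).
f(e1) = 5*e1 - 5*e2
f(e2) = 5*e1 - 5*e2
f(e1) ^ f(e2) = (5*e1 - 5*e2) ^ (5*e1 - 5*e2)
= 5*(-5)*e12 + (-5)*5*e21
= (-25 - (-25))*e12
= 0*e12
Coefficient = 0


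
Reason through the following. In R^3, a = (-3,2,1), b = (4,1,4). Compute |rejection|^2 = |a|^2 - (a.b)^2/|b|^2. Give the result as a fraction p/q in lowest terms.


|a|^2 = (-3)^2 + 2^2 + 1^2 = 14
|b|^2 = 4^2 + 1^2 + 4^2 = 33
a . b = (-3)*4 + 2*1 + 1*4 = -6
(a.b)^2 = (-6)^2 = 36
|rej|^2 = 14 - 36/33
= (462 - 36)/33
= 426/33
In lowest terms: 142/11


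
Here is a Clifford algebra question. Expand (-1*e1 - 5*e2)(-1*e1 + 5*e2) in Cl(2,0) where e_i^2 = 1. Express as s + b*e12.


Expand: (-1*e1 - 5*e2)(-1*e1 + 5*e2)
= (-1)*(-1)*e1e1 + (-1)*5*e1e2 + (-5)*(-1)*e2e1 + (-5)*5*e2e2
Using e1^2 = e2^2 = 1, e2e1 = -e1e2:
Scalar part s = (-1)*(-1) + (-5)*5 = 1 + (-25) = -24
Bivector part b = (-1)*5 - (-5)*(-1) = -5 - 5 = -10
uv = -24 - 10*e12


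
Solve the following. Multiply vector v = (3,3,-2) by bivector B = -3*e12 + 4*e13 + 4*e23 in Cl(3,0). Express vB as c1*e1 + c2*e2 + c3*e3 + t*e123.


vB has grade-1 (vector) and grade-3 (trivector) parts: vB = (v _| B) + (v ^ B).
Vector part <vB>_1:
  e1: -v2*b12 - v3*b13 = -(3)*(-3) - (-2)*(4) = 17
  e2: v1*b12 - v3*b23 = (3)*(-3) - (-2)*(4) = -1
  e3: v1*b13 + v2*b23 = (3)*(4) + (3)*(4) = 24
Trivector part <vB>_3:
  e123: v1*b23 - v2*b13 + v3*b12 = (3)*(4) - (3)*(4) + (-2)*(-3) = 6
vB = 17*e1 - 1*e2 + 24*e3 + 6*e123


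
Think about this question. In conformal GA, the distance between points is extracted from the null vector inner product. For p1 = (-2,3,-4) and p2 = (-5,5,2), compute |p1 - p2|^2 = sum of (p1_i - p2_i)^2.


p1 - p2 = (3, -2, -6)
|p1 - p2|^2 = 3^2 + (-2)^2 + (-6)^2
= 9 + 4 + 36
= 49


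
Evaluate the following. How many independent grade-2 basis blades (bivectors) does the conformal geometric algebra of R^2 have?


The conformal model of R^2 uses Cl(3,1) with m = 2 + 2 = 4 generators.
Number of grade-2 blades = C(m, 2) = C(4, 2)
= 4*3/2 = 6


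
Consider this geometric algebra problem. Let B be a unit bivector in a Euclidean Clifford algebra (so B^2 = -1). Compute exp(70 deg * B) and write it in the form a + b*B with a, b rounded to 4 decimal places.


For a unit bivector B with B^2 = -1, the exponential series gives
e^(theta*B) = cos(theta) + sin(theta)*B (the GA analogue of Euler's formula).
theta = 70 degrees = 1.22173 rad
cos(70 deg) = 0.3420
sin(70 deg) = 0.9397
exp(theta*B) = 0.3420 + 0.9397*B


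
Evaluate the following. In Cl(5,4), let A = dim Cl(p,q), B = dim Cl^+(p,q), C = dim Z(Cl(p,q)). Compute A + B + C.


n = 5 + 4 = 9
Total dim = 2^9 = 512
Even subalgebra dim = 2^8 = 256
n is odd, so center dim = 2
Sum = 512 + 256 + 2 = 770


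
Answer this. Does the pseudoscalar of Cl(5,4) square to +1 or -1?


The pseudoscalar I = e1...e_n (product of all n generators) of Cl(p,q) satisfies I^2 = (-1)^(q + n(n-1)/2).
p = 5, q = 4, n = p + q = 9
n(n-1)/2 = 9 * 8 / 2 = 36
Exponent = q + n(n-1)/2 = 4 + 36 = 40
I^2 = (-1)^40 = +1


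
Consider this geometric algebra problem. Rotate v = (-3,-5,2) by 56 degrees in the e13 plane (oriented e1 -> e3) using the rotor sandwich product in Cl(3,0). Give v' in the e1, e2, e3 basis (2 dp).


Rotor R = cos(28deg) - sin(28deg)*e13
Rotation angle theta = 2 * 28 = 56 degrees in the e13 plane (e1 -> e3).
The component perpendicular to the plane (e2) is invariant: v'_2 = v2 = -5.00
cos(56deg) = 0.5592, sin(56deg) = 0.8290
v'_1 = v1*cos(theta) - v3*sin(theta) = -3*0.5592 - 2*0.8290 = -3.34
v'_3 = v1*sin(theta) + v3*cos(theta) = -3*0.8290 + 2*0.5592 = -1.37
v' = -3.34*e1 - 5.00*e2 - 1.37*e3


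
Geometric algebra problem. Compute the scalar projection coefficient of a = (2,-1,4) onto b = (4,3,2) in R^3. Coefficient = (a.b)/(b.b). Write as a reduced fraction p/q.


Projection coefficient = (a . b) / (b . b)
a . b = 2*4 + (-1)*3 + 4*2
= 8 + (-3) + 8 = 13
b . b = 4^2 + 3^2 + 2^2
= 16 + 9 + 4 = 29
Coefficient = 13/29
In lowest terms: 13/29


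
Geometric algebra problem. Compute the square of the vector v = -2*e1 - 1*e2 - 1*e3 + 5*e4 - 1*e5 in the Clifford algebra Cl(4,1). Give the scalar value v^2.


v^2 = sum of c_i^2 * e_i^2
Positive signature terms (e_i^2 = +1): (-2)^2 + (-1)^2 + (-1)^2 + 5^2 = 31
Negative signature terms (e_j^2 = -1): (-1)^2 = 1
v^2 = 31 - 1 = 30


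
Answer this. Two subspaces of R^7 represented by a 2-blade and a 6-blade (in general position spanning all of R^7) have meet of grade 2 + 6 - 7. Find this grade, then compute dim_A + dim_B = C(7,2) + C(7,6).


Meet grade = grade(A) + grade(B) - n
= 2 + 6 - 7 = 1
C(7,2) = 21
C(7,6) = 7
dim_A + dim_B = 21 + 7 = 28


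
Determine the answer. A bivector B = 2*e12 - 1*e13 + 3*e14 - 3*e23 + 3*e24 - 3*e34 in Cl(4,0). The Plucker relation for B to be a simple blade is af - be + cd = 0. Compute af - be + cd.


Plucker relation: af - be + cd
a*f = 2*(-3) = -6
b*e = (-1)*3 = -3
c*d = 3*(-3) = -9
af - be + cd = -6 - (-3) + (-9)
= -12


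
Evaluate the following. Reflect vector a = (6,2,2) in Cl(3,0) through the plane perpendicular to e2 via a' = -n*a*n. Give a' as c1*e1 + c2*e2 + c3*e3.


Reflection formula: a' = -n*a*n, with n = e2 (unit vector, n^2 = 1).
For reflection through hyperplane perp to e2:
The component along e2 flips sign, others stay.
a = (6, 2, 2)
a' = (6, -2, 2)
a' = 6*e1 - 2*e2 + 2*e3


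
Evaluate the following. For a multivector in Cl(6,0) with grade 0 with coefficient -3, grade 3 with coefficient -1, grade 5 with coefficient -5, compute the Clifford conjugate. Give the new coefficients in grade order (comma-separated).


Clifford conjugate sign for grade k: (-1)^(k(k+1)/2)
Grade 0: (-1)^(0*1/2) = (-1)^0 = 1, coeff -3 -> -3
Grade 3: (-1)^(3*4/2) = (-1)^6 = 1, coeff -1 -> -1
Grade 5: (-1)^(5*6/2) = (-1)^15 = -1, coeff -5 -> 5
Conjugated coefficients: -3, -1, 5


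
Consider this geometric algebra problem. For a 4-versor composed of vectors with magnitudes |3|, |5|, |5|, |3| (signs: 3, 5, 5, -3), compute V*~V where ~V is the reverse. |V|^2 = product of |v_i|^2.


Each vector v_i has |v_i|^2 = s_i^2
Squared scales: 3^2 = 9, 5^2 = 25, 5^2 = 25, (-3)^2 = 9
|V|^2 = 9 * 25 * 25 * 9
= 50625


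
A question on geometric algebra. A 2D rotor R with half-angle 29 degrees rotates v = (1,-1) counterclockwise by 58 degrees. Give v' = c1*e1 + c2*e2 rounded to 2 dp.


Rotor R = cos(29deg) - sin(29deg)*e12
Rotation angle theta = 2 * 29 = 58 degrees
v' = R*v*~R rotates v by theta.
cos(58deg) = 0.5299, sin(58deg) = 0.8480
v'_1 = 1*cos(58deg) - (-1)*sin(58deg)
= 1*0.5299 - (-1)*0.8480
= 1.38
v'_2 = 1*sin(58deg) + (-1)*cos(58deg)
= 1*0.8480 + (-1)*0.5299
= 0.32
v' = 1.38*e1 + 0.32*e2


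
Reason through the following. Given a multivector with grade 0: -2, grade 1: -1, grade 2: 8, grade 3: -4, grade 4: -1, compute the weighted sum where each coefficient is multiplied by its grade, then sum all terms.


Grade-weighted sum = sum of grade_k * coefficient_k
0*(-2) = 0
1*(-1) = -1
2*8 = 16
3*(-4) = -12
4*(-1) = -4
Total = 0 + (-1) + 16 + (-12) + (-4) = -1


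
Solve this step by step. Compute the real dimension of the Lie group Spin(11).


Spin(n) double-covers SO(n); both have Lie algebra so(n) of dimension n(n-1)/2.
n = 11
n(n-1) = 11 * 10 = 110
dim Spin(11) = 110/2 = 55


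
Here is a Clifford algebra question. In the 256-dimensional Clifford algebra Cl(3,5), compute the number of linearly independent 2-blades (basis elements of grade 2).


Number of grade-k basis blades in Cl(p,q) with n = p + q is C(n, k).
n = 3 + 5 = 8
C(8, 2) = 8! / (2! * 6!)
= 40320 / (2 * 720)
= 28


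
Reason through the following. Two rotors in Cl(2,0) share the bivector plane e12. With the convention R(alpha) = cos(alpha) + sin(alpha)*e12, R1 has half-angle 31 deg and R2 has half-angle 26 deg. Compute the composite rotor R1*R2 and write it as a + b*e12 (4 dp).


Same-plane rotors commute and their half-angles add:
R1*R2 = cos(a1 + a2) + sin(a1 + a2)*e12.
a1 + a2 = 31 + 26 = 57 deg
cos(57 deg) = 0.5446
sin(57 deg) = 0.8387
R1*R2 = 0.5446 + 0.8387*e12


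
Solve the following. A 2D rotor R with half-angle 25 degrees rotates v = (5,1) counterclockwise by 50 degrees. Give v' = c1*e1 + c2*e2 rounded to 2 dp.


Rotor R = cos(25deg) - sin(25deg)*e12
Rotation angle theta = 2 * 25 = 50 degrees
v' = R*v*~R rotates v by theta.
cos(50deg) = 0.6428, sin(50deg) = 0.7660
v'_1 = 5*cos(50deg) - 1*sin(50deg)
= 5*0.6428 - 1*0.7660
= 2.45
v'_2 = 5*sin(50deg) + 1*cos(50deg)
= 5*0.7660 + 1*0.6428
= 4.47
v' = 2.45*e1 + 4.47*e2


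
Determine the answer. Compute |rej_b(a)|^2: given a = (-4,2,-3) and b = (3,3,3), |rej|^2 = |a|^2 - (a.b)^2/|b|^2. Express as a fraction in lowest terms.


|a|^2 = (-4)^2 + 2^2 + (-3)^2 = 29
|b|^2 = 3^2 + 3^2 + 3^2 = 27
a . b = (-4)*3 + 2*3 + (-3)*3 = -15
(a.b)^2 = (-15)^2 = 225
|rej|^2 = 29 - 225/27
= (783 - 225)/27
= 558/27
In lowest terms: 62/3


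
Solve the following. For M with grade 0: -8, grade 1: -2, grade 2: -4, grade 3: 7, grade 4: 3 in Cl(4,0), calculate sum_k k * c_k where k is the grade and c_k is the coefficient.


Grade-weighted sum = sum of grade_k * coefficient_k
0*(-8) = 0
1*(-2) = -2
2*(-4) = -8
3*7 = 21
4*3 = 12
Total = 0 + (-2) + (-8) + 21 + 12 = 23


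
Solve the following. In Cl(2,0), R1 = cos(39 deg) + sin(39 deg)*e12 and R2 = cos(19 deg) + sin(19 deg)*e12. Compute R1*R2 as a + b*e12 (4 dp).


Same-plane rotors commute and their half-angles add:
R1*R2 = cos(a1 + a2) + sin(a1 + a2)*e12.
a1 + a2 = 39 + 19 = 58 deg
cos(58 deg) = 0.5299
sin(58 deg) = 0.8480
R1*R2 = 0.5299 + 0.8480*e12


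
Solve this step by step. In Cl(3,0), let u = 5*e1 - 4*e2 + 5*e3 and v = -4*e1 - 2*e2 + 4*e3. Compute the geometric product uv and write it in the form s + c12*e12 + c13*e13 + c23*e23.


In Cl(3,0): e_i^2 = 1, e_ie_j = -e_je_i for i != j.
Scalar part = u . v = 5*(-4) + (-4)*(-2) + 5*4
= -20 + 8 + 20 = 8
e12 coeff = 5*(-2) - (-4)*(-4) = -10 - 16 = -26
e13 coeff = 5*4 - 5*(-4) = 20 - (-20) = 40
e23 coeff = (-4)*4 - 5*(-2) = -16 - (-10) = -6
uv = 8 - 26*e12 + 40*e13 - 6*e23


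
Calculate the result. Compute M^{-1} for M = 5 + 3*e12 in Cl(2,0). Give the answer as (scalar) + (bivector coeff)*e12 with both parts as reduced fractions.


M = 5 + 3*e12, where e12^2 = -1.
Since M commutes with its reverse ~M = a - b*e12, M * ~M = a^2 - b^2*e12^2 = a^2 + b^2.
So M^{-1} = ~M / (a^2 + b^2) = (a - b*e12)/(a^2 + b^2).
a^2 + b^2 = 25 + 9 = 34
Scalar part = 5/34 = 5/34
Bivector coeff = -3/34 = -3/34
M^{-1} = 5/34 - 3/34*e12


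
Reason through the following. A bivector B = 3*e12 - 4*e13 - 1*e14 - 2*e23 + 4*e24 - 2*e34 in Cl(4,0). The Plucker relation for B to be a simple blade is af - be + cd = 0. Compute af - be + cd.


Plucker relation: af - be + cd
a*f = 3*(-2) = -6
b*e = (-4)*4 = -16
c*d = (-1)*(-2) = 2
af - be + cd = -6 - (-16) + 2
= 12


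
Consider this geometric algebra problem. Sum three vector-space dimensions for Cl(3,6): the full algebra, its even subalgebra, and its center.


n = 3 + 6 = 9
Total dim = 2^9 = 512
Even subalgebra dim = 2^8 = 256
n is odd, so center dim = 2
Sum = 512 + 256 + 2 = 770


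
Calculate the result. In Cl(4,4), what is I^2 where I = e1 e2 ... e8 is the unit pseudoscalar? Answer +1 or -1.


The pseudoscalar I = e1...e_n (product of all n generators) of Cl(p,q) satisfies I^2 = (-1)^(q + n(n-1)/2).
p = 4, q = 4, n = p + q = 8
n(n-1)/2 = 8 * 7 / 2 = 28
Exponent = q + n(n-1)/2 = 4 + 28 = 32
I^2 = (-1)^32 = +1


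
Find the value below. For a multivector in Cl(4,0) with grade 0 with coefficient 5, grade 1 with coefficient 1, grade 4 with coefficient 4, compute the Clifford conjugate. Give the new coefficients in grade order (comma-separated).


Clifford conjugate sign for grade k: (-1)^(k(k+1)/2)
Grade 0: (-1)^(0*1/2) = (-1)^0 = 1, coeff 5 -> 5
Grade 1: (-1)^(1*2/2) = (-1)^1 = -1, coeff 1 -> -1
Grade 4: (-1)^(4*5/2) = (-1)^10 = 1, coeff 4 -> 4
Conjugated coefficients: 5, -1, 4


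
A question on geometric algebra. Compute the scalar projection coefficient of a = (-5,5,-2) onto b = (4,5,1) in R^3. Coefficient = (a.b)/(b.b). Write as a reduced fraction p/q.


Projection coefficient = (a . b) / (b . b)
a . b = (-5)*4 + 5*5 + (-2)*1
= -20 + 25 + (-2) = 3
b . b = 4^2 + 5^2 + 1^2
= 16 + 25 + 1 = 42
Coefficient = 3/42
In lowest terms: 1/14


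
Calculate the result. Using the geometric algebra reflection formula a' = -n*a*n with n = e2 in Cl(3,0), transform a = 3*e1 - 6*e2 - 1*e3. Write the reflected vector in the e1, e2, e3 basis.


Reflection formula: a' = -n*a*n, with n = e2 (unit vector, n^2 = 1).
For reflection through hyperplane perp to e2:
The component along e2 flips sign, others stay.
a = (3, -6, -1)
a' = (3, 6, -1)
a' = 3*e1 + 6*e2 - 1*e3


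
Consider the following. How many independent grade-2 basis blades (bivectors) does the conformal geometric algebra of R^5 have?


The conformal model of R^5 uses Cl(6,1) with m = 5 + 2 = 7 generators.
Number of grade-2 blades = C(m, 2) = C(7, 2)
= 7*6/2 = 21


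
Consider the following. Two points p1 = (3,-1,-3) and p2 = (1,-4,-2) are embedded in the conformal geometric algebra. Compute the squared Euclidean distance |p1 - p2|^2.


p1 - p2 = (2, 3, -1)
|p1 - p2|^2 = 2^2 + 3^2 + (-1)^2
= 4 + 9 + 1
= 14


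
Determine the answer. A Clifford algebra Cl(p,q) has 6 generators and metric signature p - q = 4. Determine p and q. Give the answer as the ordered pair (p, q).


We need p + q = 6 and p - q = 4.
Adding: 2p = 6 + 4 = 10, so p = 5.
Then q = 6 - 5 = 1.
(p, q) = (5, 1)


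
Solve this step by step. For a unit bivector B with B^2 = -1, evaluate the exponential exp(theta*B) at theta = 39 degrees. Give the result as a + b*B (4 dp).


For a unit bivector B with B^2 = -1, the exponential series gives
e^(theta*B) = cos(theta) + sin(theta)*B (the GA analogue of Euler's formula).
theta = 39 degrees = 0.680678 rad
cos(39 deg) = 0.7771
sin(39 deg) = 0.6293
exp(theta*B) = 0.7771 + 0.6293*B


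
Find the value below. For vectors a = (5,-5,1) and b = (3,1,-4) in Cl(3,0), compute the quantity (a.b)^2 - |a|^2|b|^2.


a . b = 5*3 + (-5)*1 + 1*(-4)
= 15 + (-5) + (-4) = 6
|a|^2 = 5^2 + (-5)^2 + 1^2 = 51
|b|^2 = 3^2 + 1^2 + (-4)^2 = 26
(a.b)^2 = 6^2 = 36
|a|^2 * |b|^2 = 51 * 26 = 1326
Result = 36 - 1326 = -1290


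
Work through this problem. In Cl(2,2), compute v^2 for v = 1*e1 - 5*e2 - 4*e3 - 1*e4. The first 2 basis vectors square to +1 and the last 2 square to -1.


v^2 = sum of c_i^2 * e_i^2
Positive signature terms (e_i^2 = +1): 1^2 + (-5)^2 = 26
Negative signature terms (e_j^2 = -1): (-4)^2 + (-1)^2 = 17
v^2 = 26 - 17 = 9


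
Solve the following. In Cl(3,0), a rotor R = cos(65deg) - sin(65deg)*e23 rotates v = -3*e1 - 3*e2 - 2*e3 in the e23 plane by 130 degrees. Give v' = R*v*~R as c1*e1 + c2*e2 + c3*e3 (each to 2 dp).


Rotor R = cos(65deg) - sin(65deg)*e23
Rotation angle theta = 2 * 65 = 130 degrees in the e23 plane (e2 -> e3).
The component perpendicular to the plane (e1) is invariant: v'_1 = v1 = -3.00
cos(130deg) = -0.6428, sin(130deg) = 0.7660
v'_2 = v2*cos(theta) - v3*sin(theta) = -3*(-0.6428) - (-2)*0.7660 = 3.46
v'_3 = v2*sin(theta) + v3*cos(theta) = -3*0.7660 + (-2)*(-0.6428) = -1.01
v' = -3.00*e1 + 3.46*e2 - 1.01*e3


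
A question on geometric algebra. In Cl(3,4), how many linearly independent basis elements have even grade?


Even subalgebra dimension = 2^(n-1)
n = 3 + 4 = 7
2^(7 - 1) = 2^6 = 64
Verification: sum of C(7,k) for even k = 1 + 21 + 35 + 7 = 64
Result = 64


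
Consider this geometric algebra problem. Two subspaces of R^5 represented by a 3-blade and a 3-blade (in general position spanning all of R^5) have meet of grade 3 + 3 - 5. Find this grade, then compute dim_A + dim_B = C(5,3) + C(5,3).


Meet grade = grade(A) + grade(B) - n
= 3 + 3 - 5 = 1
C(5,3) = 10
C(5,3) = 10
dim_A + dim_B = 10 + 10 = 20


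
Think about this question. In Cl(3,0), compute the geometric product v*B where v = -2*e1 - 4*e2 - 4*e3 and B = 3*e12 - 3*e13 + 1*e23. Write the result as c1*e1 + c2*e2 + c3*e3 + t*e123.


vB has grade-1 (vector) and grade-3 (trivector) parts: vB = (v _| B) + (v ^ B).
Vector part <vB>_1:
  e1: -v2*b12 - v3*b13 = -(-4)*(3) - (-4)*(-3) = 0
  e2: v1*b12 - v3*b23 = (-2)*(3) - (-4)*(1) = -2
  e3: v1*b13 + v2*b23 = (-2)*(-3) + (-4)*(1) = 2
Trivector part <vB>_3:
  e123: v1*b23 - v2*b13 + v3*b12 = (-2)*(1) - (-4)*(-3) + (-4)*(3) = -26
vB = 0*e1 - 2*e2 + 2*e3 - 26*e123


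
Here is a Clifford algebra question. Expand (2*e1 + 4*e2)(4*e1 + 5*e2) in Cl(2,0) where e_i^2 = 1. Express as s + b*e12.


Expand: (2*e1 + 4*e2)(4*e1 + 5*e2)
= 2*4*e1e1 + 2*5*e1e2 + 4*4*e2e1 + 4*5*e2e2
Using e1^2 = e2^2 = 1, e2e1 = -e1e2:
Scalar part s = 2*4 + 4*5 = 8 + 20 = 28
Bivector part b = 2*5 - 4*4 = 10 - 16 = -6
uv = 28 - 6*e12


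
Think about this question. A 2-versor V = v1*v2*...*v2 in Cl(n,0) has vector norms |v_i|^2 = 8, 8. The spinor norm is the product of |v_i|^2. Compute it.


Spinor norm N(V) = |v1|^2 * |v2|^2 * ... * |v2|^2
= 8 * 8
Running product: 8, 64
N(V) = 64


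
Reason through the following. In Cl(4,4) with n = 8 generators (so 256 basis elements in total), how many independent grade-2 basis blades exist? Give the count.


Number of grade-k basis blades in Cl(p,q) with n = p + q is C(n, k).
n = 4 + 4 = 8
C(8, 2) = 8! / (2! * 6!)
= 40320 / (2 * 720)
= 28


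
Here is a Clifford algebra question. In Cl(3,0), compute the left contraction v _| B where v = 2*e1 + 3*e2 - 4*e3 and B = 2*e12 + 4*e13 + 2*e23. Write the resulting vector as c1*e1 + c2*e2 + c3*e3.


Left contraction v _| B = <vB>_1 (grade-1 part of the geometric product vB).
Using e1_|e12 = e2, e2_|e12 = -e1, e1_|e13 = e3, e3_|e13 = -e1, e2_|e23 = e3, e3_|e23 = -e2:
e1 coeff: -v2*b12 - v3*b13 = -(3)*(2) - (-4)*(4) = 10
e2 coeff: v1*b12 - v3*b23 = (2)*(2) - (-4)*(2) = 12
e3 coeff: v1*b13 + v2*b23 = (2)*(4) + (3)*(2) = 14
v _| B = 10*e1 + 12*e2 + 14*e3


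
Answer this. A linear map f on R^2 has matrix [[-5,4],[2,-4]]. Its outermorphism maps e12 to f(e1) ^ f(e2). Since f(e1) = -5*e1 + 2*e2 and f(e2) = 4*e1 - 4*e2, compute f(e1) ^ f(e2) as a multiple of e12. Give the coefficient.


The outermorphism of a linear map f sends e1^e2 to f(e1)^f(e2).
f(e1) = -5*e1 + 2*e2
f(e2) = 4*e1 - 4*e2
f(e1) ^ f(e2) = (-5*e1 + 2*e2) ^ (4*e1 - 4*e2)
= (-5)*(-4)*e12 + 2*4*e21
= (20 - 8)*e12
= 12*e12
Coefficient = 12


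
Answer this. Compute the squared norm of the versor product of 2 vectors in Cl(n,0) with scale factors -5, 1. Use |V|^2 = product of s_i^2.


Each vector v_i has |v_i|^2 = s_i^2
Squared scales: (-5)^2 = 25, 1^2 = 1
|V|^2 = 25 * 1
= 25


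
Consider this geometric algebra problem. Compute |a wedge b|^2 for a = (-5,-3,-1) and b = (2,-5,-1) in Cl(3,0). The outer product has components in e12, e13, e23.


a wedge b = (a1*b2 - a2*b1)*e12 + (a1*b3 - a3*b1)*e13 + (a2*b3 - a3*b2)*e23
e12 coeff: (-5)*(-5) - (-3)*2 = 25 - (-6) = 31
e13 coeff: (-5)*(-1) - (-1)*2 = 5 - (-2) = 7
e23 coeff: (-3)*(-1) - (-1)*(-5) = 3 - 5 = -2
|a wedge b|^2 = 31^2 + 7^2 + (-2)^2
= 961 + 49 + 4
= 1014


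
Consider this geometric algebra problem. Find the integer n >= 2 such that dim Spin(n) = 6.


dim Spin(n) = dim so(n) = n(n-1)/2.
Solve n(n-1)/2 = 6, i.e. n^2 - n - 12 = 0.
Discriminant = 1 + 8*6 = 49
n = (1 + sqrt(49))/2 = (1 + 7)/2 = 4


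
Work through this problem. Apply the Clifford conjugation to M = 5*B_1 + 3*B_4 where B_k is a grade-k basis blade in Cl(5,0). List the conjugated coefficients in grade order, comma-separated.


Clifford conjugate sign for grade k: (-1)^(k(k+1)/2)
Grade 1: (-1)^(1*2/2) = (-1)^1 = -1, coeff 5 -> -5
Grade 4: (-1)^(4*5/2) = (-1)^10 = 1, coeff 3 -> 3
Conjugated coefficients: -5, 3


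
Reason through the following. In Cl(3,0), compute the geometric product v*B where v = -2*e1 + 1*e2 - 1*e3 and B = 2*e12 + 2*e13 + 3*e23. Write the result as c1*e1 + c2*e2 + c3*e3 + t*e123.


vB has grade-1 (vector) and grade-3 (trivector) parts: vB = (v _| B) + (v ^ B).
Vector part <vB>_1:
  e1: -v2*b12 - v3*b13 = -(1)*(2) - (-1)*(2) = 0
  e2: v1*b12 - v3*b23 = (-2)*(2) - (-1)*(3) = -1
  e3: v1*b13 + v2*b23 = (-2)*(2) + (1)*(3) = -1
Trivector part <vB>_3:
  e123: v1*b23 - v2*b13 + v3*b12 = (-2)*(3) - (1)*(2) + (-1)*(2) = -10
vB = 0*e1 - 1*e2 - 1*e3 - 10*e123


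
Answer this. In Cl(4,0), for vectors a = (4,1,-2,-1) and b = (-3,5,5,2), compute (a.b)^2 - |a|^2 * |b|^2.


a . b = 4*(-3) + 1*5 + (-2)*5 + (-1)*2
= -12 + 5 + (-10) + (-2) = -19
|a|^2 = 4^2 + 1^2 + (-2)^2 + (-1)^2 = 22
|b|^2 = (-3)^2 + 5^2 + 5^2 + 2^2 = 63
(a.b)^2 = (-19)^2 = 361
|a|^2 * |b|^2 = 22 * 63 = 1386
Result = 361 - 1386 = -1025


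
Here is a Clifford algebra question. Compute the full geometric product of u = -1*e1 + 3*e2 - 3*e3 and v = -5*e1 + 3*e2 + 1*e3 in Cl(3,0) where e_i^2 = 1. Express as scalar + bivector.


In Cl(3,0): e_i^2 = 1, e_ie_j = -e_je_i for i != j.
Scalar part = u . v = (-1)*(-5) + 3*3 + (-3)*1
= 5 + 9 + (-3) = 11
e12 coeff = (-1)*3 - 3*(-5) = -3 - (-15) = 12
e13 coeff = (-1)*1 - (-3)*(-5) = -1 - 15 = -16
e23 coeff = 3*1 - (-3)*3 = 3 - (-9) = 12
uv = 11 + 12*e12 - 16*e13 + 12*e23


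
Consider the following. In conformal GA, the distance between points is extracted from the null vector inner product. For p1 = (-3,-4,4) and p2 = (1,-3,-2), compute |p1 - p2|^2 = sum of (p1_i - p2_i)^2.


p1 - p2 = (-4, -1, 6)
|p1 - p2|^2 = (-4)^2 + (-1)^2 + 6^2
= 16 + 1 + 36
= 53


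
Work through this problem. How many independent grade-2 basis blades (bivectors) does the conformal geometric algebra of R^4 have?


The conformal model of R^4 uses Cl(5,1) with m = 4 + 2 = 6 generators.
Number of grade-2 blades = C(m, 2) = C(6, 2)
= 6*5/2 = 15


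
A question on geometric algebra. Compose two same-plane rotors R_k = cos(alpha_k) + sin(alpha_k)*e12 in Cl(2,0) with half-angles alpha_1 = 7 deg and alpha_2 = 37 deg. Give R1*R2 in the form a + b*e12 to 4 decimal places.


Same-plane rotors commute and their half-angles add:
R1*R2 = cos(a1 + a2) + sin(a1 + a2)*e12.
a1 + a2 = 7 + 37 = 44 deg
cos(44 deg) = 0.7193
sin(44 deg) = 0.6947
R1*R2 = 0.7193 + 0.6947*e12


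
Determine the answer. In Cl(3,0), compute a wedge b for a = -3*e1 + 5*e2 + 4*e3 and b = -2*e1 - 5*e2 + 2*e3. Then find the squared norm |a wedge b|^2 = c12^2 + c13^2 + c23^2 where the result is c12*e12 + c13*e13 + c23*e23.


a wedge b = (a1*b2 - a2*b1)*e12 + (a1*b3 - a3*b1)*e13 + (a2*b3 - a3*b2)*e23
e12 coeff: (-3)*(-5) - 5*(-2) = 15 - (-10) = 25
e13 coeff: (-3)*2 - 4*(-2) = -6 - (-8) = 2
e23 coeff: 5*2 - 4*(-5) = 10 - (-20) = 30
|a wedge b|^2 = 25^2 + 2^2 + 30^2
= 625 + 4 + 900
= 1529


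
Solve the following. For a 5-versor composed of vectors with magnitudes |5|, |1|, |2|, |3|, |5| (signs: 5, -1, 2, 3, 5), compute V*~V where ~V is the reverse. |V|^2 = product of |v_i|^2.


Each vector v_i has |v_i|^2 = s_i^2
Squared scales: 5^2 = 25, (-1)^2 = 1, 2^2 = 4, 3^2 = 9, 5^2 = 25
|V|^2 = 25 * 1 * 4 * 9 * 25
= 22500


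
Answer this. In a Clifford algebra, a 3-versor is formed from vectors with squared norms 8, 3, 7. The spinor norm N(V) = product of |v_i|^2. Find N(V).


Spinor norm N(V) = |v1|^2 * |v2|^2 * ... * |v3|^2
= 8 * 3 * 7
Running product: 8, 24, 168
N(V) = 168


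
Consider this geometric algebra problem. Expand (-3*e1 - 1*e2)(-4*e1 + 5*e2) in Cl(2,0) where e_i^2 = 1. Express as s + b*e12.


Expand: (-3*e1 - 1*e2)(-4*e1 + 5*e2)
= (-3)*(-4)*e1e1 + (-3)*5*e1e2 + (-1)*(-4)*e2e1 + (-1)*5*e2e2
Using e1^2 = e2^2 = 1, e2e1 = -e1e2:
Scalar part s = (-3)*(-4) + (-1)*5 = 12 + (-5) = 7
Bivector part b = (-3)*5 - (-1)*(-4) = -15 - 4 = -19
uv = 7 - 19*e12


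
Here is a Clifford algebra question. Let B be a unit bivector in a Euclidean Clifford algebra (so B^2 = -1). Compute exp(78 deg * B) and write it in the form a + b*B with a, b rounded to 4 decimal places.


For a unit bivector B with B^2 = -1, the exponential series gives
e^(theta*B) = cos(theta) + sin(theta)*B (the GA analogue of Euler's formula).
theta = 78 degrees = 1.361357 rad
cos(78 deg) = 0.2079
sin(78 deg) = 0.9781
exp(theta*B) = 0.2079 + 0.9781*B


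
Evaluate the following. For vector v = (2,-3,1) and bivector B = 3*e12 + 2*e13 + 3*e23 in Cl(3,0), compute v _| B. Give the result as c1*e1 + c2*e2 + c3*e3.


Left contraction v _| B = <vB>_1 (grade-1 part of the geometric product vB).
Using e1_|e12 = e2, e2_|e12 = -e1, e1_|e13 = e3, e3_|e13 = -e1, e2_|e23 = e3, e3_|e23 = -e2:
e1 coeff: -v2*b12 - v3*b13 = -(-3)*(3) - (1)*(2) = 7
e2 coeff: v1*b12 - v3*b23 = (2)*(3) - (1)*(3) = 3
e3 coeff: v1*b13 + v2*b23 = (2)*(2) + (-3)*(3) = -5
v _| B = 7*e1 + 3*e2 - 5*e3


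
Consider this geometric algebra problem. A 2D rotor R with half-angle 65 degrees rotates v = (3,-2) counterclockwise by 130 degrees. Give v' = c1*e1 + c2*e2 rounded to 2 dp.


Rotor R = cos(65deg) - sin(65deg)*e12
Rotation angle theta = 2 * 65 = 130 degrees
v' = R*v*~R rotates v by theta.
cos(130deg) = -0.6428, sin(130deg) = 0.7660
v'_1 = 3*cos(130deg) - (-2)*sin(130deg)
= 3*(-0.6428) - (-2)*0.7660
= -0.40
v'_2 = 3*sin(130deg) + (-2)*cos(130deg)
= 3*0.7660 + (-2)*(-0.6428)
= 3.58
v' = -0.40*e1 + 3.58*e2


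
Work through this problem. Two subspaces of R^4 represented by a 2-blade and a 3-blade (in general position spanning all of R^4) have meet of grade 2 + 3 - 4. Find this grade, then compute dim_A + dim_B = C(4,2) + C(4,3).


Meet grade = grade(A) + grade(B) - n
= 2 + 3 - 4 = 1
C(4,2) = 6
C(4,3) = 4
dim_A + dim_B = 6 + 4 = 10


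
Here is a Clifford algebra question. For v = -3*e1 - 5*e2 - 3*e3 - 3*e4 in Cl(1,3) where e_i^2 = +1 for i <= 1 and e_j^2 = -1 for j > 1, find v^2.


v^2 = sum of c_i^2 * e_i^2
Positive signature terms (e_i^2 = +1): (-3)^2 = 9
Negative signature terms (e_j^2 = -1): (-5)^2 + (-3)^2 + (-3)^2 = 43
v^2 = 9 - 43 = -34


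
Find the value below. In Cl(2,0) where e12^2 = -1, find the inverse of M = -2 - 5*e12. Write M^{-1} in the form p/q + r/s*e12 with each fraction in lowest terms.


M = -2 - 5*e12, where e12^2 = -1.
Since M commutes with its reverse ~M = a - b*e12, M * ~M = a^2 - b^2*e12^2 = a^2 + b^2.
So M^{-1} = ~M / (a^2 + b^2) = (a - b*e12)/(a^2 + b^2).
a^2 + b^2 = 4 + 25 = 29
Scalar part = -2/29 = -2/29
Bivector coeff = 5/29 = 5/29
M^{-1} = -2/29 + 5/29*e12


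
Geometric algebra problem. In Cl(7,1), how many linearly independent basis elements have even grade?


Even subalgebra dimension = 2^(n-1)
n = 7 + 1 = 8
2^(8 - 1) = 2^7 = 128
Verification: sum of C(8,k) for even k = 1 + 28 + 70 + 28 + 1 = 128
Result = 128


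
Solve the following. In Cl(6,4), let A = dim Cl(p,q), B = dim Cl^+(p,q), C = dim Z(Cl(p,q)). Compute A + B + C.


n = 6 + 4 = 10
Total dim = 2^10 = 1024
Even subalgebra dim = 2^9 = 512
n is even, so center dim = 1
Sum = 1024 + 512 + 1 = 1537


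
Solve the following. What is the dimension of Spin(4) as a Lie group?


Spin(n) double-covers SO(n); both have Lie algebra so(n) of dimension n(n-1)/2.
n = 4
n(n-1) = 4 * 3 = 12
dim Spin(4) = 12/2 = 6


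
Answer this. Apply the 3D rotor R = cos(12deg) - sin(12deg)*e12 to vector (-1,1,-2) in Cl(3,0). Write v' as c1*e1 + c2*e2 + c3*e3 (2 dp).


Rotor R = cos(12deg) - sin(12deg)*e12
Rotation angle theta = 2 * 12 = 24 degrees in the e12 plane (e1 -> e2).
The component perpendicular to the plane (e3) is invariant: v'_3 = v3 = -2.00
cos(24deg) = 0.9135, sin(24deg) = 0.4067
v'_1 = v1*cos(theta) - v2*sin(theta) = -1*0.9135 - 1*0.4067 = -1.32
v'_2 = v1*sin(theta) + v2*cos(theta) = -1*0.4067 + 1*0.9135 = 0.51
v' = -1.32*e1 + 0.51*e2 - 2.00*e3


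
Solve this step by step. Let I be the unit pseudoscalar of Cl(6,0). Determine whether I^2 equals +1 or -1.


The pseudoscalar I = e1...e_n (product of all n generators) of Cl(p,q) satisfies I^2 = (-1)^(q + n(n-1)/2).
p = 6, q = 0, n = p + q = 6
n(n-1)/2 = 6 * 5 / 2 = 15
Exponent = q + n(n-1)/2 = 0 + 15 = 15
I^2 = (-1)^15 = -1


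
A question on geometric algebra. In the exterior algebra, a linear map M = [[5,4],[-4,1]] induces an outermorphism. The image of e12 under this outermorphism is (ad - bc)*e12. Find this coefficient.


The outermorphism of a linear map f sends e1^e2 to f(e1)^f(e2).
f(e1) = 5*e1 - 4*e2
f(e2) = 4*e1 + 1*e2
f(e1) ^ f(e2) = (5*e1 - 4*e2) ^ (4*e1 + 1*e2)
= 5*1*e12 + (-4)*4*e21
= (5 - (-16))*e12
= 21*e12
Coefficient = 21


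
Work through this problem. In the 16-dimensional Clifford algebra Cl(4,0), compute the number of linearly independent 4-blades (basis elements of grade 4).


Number of grade-k basis blades in Cl(p,q) with n = p + q is C(n, k).
n = 4 + 0 = 4
C(4, 4) = 4! / (4! * 0!)
= 24 / (24 * 1)
= 1


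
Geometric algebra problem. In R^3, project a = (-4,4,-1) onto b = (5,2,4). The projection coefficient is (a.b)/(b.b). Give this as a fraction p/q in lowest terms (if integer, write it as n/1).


Projection coefficient = (a . b) / (b . b)
a . b = (-4)*5 + 4*2 + (-1)*4
= -20 + 8 + (-4) = -16
b . b = 5^2 + 2^2 + 4^2
= 25 + 4 + 16 = 45
Coefficient = -16/45
In lowest terms: -16/45


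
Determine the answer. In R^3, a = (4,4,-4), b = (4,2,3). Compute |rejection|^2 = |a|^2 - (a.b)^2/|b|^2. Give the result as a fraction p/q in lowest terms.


|a|^2 = 4^2 + 4^2 + (-4)^2 = 48
|b|^2 = 4^2 + 2^2 + 3^2 = 29
a . b = 4*4 + 4*2 + (-4)*3 = 12
(a.b)^2 = 12^2 = 144
|rej|^2 = 48 - 144/29
= (1392 - 144)/29
= 1248/29
In lowest terms: 1248/29


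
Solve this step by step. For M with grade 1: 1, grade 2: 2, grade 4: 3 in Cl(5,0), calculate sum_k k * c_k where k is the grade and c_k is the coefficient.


Grade-weighted sum = sum of grade_k * coefficient_k
1*1 = 1
2*2 = 4
4*3 = 12
Total = 1 + 4 + 12 = 17


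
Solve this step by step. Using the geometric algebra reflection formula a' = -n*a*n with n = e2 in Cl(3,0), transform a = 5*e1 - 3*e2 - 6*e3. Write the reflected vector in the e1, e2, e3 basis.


Reflection formula: a' = -n*a*n, with n = e2 (unit vector, n^2 = 1).
For reflection through hyperplane perp to e2:
The component along e2 flips sign, others stay.
a = (5, -3, -6)
a' = (5, 3, -6)
a' = 5*e1 + 3*e2 - 6*e3


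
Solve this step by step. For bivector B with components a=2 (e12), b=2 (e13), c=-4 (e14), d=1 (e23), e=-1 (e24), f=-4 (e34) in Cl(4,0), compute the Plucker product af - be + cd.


Plucker relation: af - be + cd
a*f = 2*(-4) = -8
b*e = 2*(-1) = -2
c*d = (-4)*1 = -4
af - be + cd = -8 - (-2) + (-4)
= -10


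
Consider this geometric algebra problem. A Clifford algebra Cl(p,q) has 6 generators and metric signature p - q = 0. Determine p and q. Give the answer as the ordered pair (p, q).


We need p + q = 6 and p - q = 0.
Adding: 2p = 6 + 0 = 6, so p = 3.
Then q = 6 - 3 = 3.
(p, q) = (3, 3)


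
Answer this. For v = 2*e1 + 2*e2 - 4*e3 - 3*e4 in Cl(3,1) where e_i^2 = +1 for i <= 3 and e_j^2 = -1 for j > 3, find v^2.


v^2 = sum of c_i^2 * e_i^2
Positive signature terms (e_i^2 = +1): 2^2 + 2^2 + (-4)^2 = 24
Negative signature terms (e_j^2 = -1): (-3)^2 = 9
v^2 = 24 - 9 = 15


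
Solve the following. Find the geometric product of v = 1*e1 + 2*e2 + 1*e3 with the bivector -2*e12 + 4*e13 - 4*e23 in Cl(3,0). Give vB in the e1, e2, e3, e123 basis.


vB has grade-1 (vector) and grade-3 (trivector) parts: vB = (v _| B) + (v ^ B).
Vector part <vB>_1:
  e1: -v2*b12 - v3*b13 = -(2)*(-2) - (1)*(4) = 0
  e2: v1*b12 - v3*b23 = (1)*(-2) - (1)*(-4) = 2
  e3: v1*b13 + v2*b23 = (1)*(4) + (2)*(-4) = -4
Trivector part <vB>_3:
  e123: v1*b23 - v2*b13 + v3*b12 = (1)*(-4) - (2)*(4) + (1)*(-2) = -14
vB = 0*e1 + 2*e2 - 4*e3 - 14*e123


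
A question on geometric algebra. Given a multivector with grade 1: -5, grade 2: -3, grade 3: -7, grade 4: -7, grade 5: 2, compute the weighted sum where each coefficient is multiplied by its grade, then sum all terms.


Grade-weighted sum = sum of grade_k * coefficient_k
1*(-5) = -5
2*(-3) = -6
3*(-7) = -21
4*(-7) = -28
5*2 = 10
Total = -5 + (-6) + (-21) + (-28) + 10 = -50


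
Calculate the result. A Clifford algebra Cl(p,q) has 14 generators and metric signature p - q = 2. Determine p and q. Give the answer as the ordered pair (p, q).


We need p + q = 14 and p - q = 2.
Adding: 2p = 14 + 2 = 16, so p = 8.
Then q = 14 - 8 = 6.
(p, q) = (8, 6)
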